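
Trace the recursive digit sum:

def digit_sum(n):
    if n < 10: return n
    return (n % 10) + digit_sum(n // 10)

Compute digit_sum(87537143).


digit_sum(87537143) = 3 + digit_sum(8753714)
digit_sum(8753714) = 4 + digit_sum(875371)
digit_sum(875371) = 1 + digit_sum(87537)
digit_sum(87537) = 7 + digit_sum(8753)
digit_sum(8753) = 3 + digit_sum(875)
digit_sum(875) = 5 + digit_sum(87)
digit_sum(87) = 7 + digit_sum(8)
digit_sum(8) = 8  (base case)
Total: 3 + 4 + 1 + 7 + 3 + 5 + 7 + 8 = 38

38


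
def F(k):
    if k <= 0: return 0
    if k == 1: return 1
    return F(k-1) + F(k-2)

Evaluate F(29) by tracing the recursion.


Computing F(29) bottom-up:
F(0) = 0
F(1) = 1
F(2) = F(1) + F(0) = 1 + 0 = 1
F(3) = F(2) + F(1) = 1 + 1 = 2
F(4) = F(3) + F(2) = 2 + 1 = 3
F(5) = F(4) + F(3) = 3 + 2 = 5
F(6) = F(5) + F(4) = 5 + 3 = 8
F(7) = F(6) + F(5) = 8 + 5 = 13
F(8) = F(7) + F(6) = 13 + 8 = 21
F(9) = F(8) + F(7) = 21 + 13 = 34
F(10) = F(9) + F(8) = 34 + 21 = 55
F(11) = F(10) + F(9) = 55 + 34 = 89
F(12) = F(11) + F(10) = 89 + 55 = 144
F(13) = F(12) + F(11) = 144 + 89 = 233
F(14) = F(13) + F(12) = 233 + 144 = 377
F(15) = F(14) + F(13) = 377 + 233 = 610
F(16) = F(15) + F(14) = 610 + 377 = 987
F(17) = F(16) + F(15) = 987 + 610 = 1597
F(18) = F(17) + F(16) = 1597 + 987 = 2584
F(19) = F(18) + F(17) = 2584 + 1597 = 4181
F(20) = F(19) + F(18) = 4181 + 2584 = 6765
F(21) = F(20) + F(19) = 6765 + 4181 = 10946
F(22) = F(21) + F(20) = 10946 + 6765 = 17711
F(23) = F(22) + F(21) = 17711 + 10946 = 28657
F(24) = F(23) + F(22) = 28657 + 17711 = 46368
F(25) = F(24) + F(23) = 46368 + 28657 = 75025
F(26) = F(25) + F(24) = 75025 + 46368 = 121393
F(27) = F(26) + F(25) = 121393 + 75025 = 196418
F(28) = F(27) + F(26) = 196418 + 121393 = 317811
F(29) = F(28) + F(27) = 317811 + 196418 = 514229

514229


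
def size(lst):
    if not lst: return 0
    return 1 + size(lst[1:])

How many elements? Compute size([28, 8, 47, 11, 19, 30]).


size([28, 8, 47, 11, 19, 30]) = 1 + size([8, 47, 11, 19, 30])
size([8, 47, 11, 19, 30]) = 1 + size([47, 11, 19, 30])
size([47, 11, 19, 30]) = 1 + size([11, 19, 30])
size([11, 19, 30]) = 1 + size([19, 30])
size([19, 30]) = 1 + size([30])
size([30]) = 1 + size([])
size([]) = 0  (base case)
Unwinding: 1 + 1 + 1 + 1 + 1 + 1 + 0 = 6

6


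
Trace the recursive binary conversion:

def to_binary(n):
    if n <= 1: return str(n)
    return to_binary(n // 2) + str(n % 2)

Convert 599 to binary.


to_binary(599) = to_binary(299) + '1'
to_binary(299) = to_binary(149) + '1'
to_binary(149) = to_binary(74) + '1'
to_binary(74) = to_binary(37) + '0'
to_binary(37) = to_binary(18) + '1'
to_binary(18) = to_binary(9) + '0'
to_binary(9) = to_binary(4) + '1'
to_binary(4) = to_binary(2) + '0'
to_binary(2) = to_binary(1) + '0'
to_binary(1) = '1'  (base case)
Concatenating: '1' + '0' + '0' + '1' + '0' + '1' + '0' + '1' + '1' + '1' = '1001010111'

1001010111


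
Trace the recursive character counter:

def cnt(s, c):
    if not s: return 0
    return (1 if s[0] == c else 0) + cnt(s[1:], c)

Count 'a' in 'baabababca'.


s[0]='b' != 'a' -> 0
s[0]='a' == 'a' -> 1
s[0]='a' == 'a' -> 1
s[0]='b' != 'a' -> 0
s[0]='a' == 'a' -> 1
s[0]='b' != 'a' -> 0
s[0]='a' == 'a' -> 1
s[0]='b' != 'a' -> 0
s[0]='c' != 'a' -> 0
s[0]='a' == 'a' -> 1
Sum: 0 + 1 + 1 + 0 + 1 + 0 + 1 + 0 + 0 + 1 = 5

5


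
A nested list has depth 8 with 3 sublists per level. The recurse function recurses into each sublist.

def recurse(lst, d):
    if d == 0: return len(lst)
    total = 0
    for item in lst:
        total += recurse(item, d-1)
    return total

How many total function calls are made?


At depth 0 (root): 1 call
At depth 1: each of 1 parents calls recurse on 3 children = 3 calls
At depth 2: each of 3 parents calls recurse on 3 children = 9 calls
At depth 3: each of 9 parents calls recurse on 3 children = 27 calls
At depth 4: each of 27 parents calls recurse on 3 children = 81 calls
At depth 5: each of 81 parents calls recurse on 3 children = 243 calls
At depth 6: each of 243 parents calls recurse on 3 children = 729 calls
At depth 7: each of 729 parents calls recurse on 3 children = 2187 calls
At depth 8: each of 2187 parents calls recurse on 3 children = 6561 calls
Total: 1 + 3 + 9 + 27 + 81 + 243 + 729 + 2187 + 6561 = 9841

9841


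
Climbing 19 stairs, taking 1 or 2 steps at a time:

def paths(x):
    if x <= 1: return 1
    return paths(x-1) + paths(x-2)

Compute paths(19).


Building up from base cases:
paths(0) = 1
paths(1) = 1
paths(2) = paths(1) + paths(0) = 1 + 1 = 2
paths(3) = paths(2) + paths(1) = 2 + 1 = 3
paths(4) = paths(3) + paths(2) = 3 + 2 = 5
paths(5) = paths(4) + paths(3) = 5 + 3 = 8
paths(6) = paths(5) + paths(4) = 8 + 5 = 13
paths(7) = paths(6) + paths(5) = 13 + 8 = 21
paths(8) = paths(7) + paths(6) = 21 + 13 = 34
paths(9) = paths(8) + paths(7) = 34 + 21 = 55
paths(10) = paths(9) + paths(8) = 55 + 34 = 89
paths(11) = paths(10) + paths(9) = 89 + 55 = 144
paths(12) = paths(11) + paths(10) = 144 + 89 = 233
paths(13) = paths(12) + paths(11) = 233 + 144 = 377
paths(14) = paths(13) + paths(12) = 377 + 233 = 610
paths(15) = paths(14) + paths(13) = 610 + 377 = 987
paths(16) = paths(15) + paths(14) = 987 + 610 = 1597
paths(17) = paths(16) + paths(15) = 1597 + 987 = 2584
paths(18) = paths(17) + paths(16) = 2584 + 1597 = 4181
paths(19) = paths(18) + paths(17) = 4181 + 2584 = 6765

6765


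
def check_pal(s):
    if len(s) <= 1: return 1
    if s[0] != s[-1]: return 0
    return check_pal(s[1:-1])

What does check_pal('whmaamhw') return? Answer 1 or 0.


check_pal('whmaamhw'): s[0]='w' == s[-1]='w' -> check check_pal('hmaamh')
check_pal('hmaamh'): s[0]='h' == s[-1]='h' -> check check_pal('maam')
check_pal('maam'): s[0]='m' == s[-1]='m' -> check check_pal('aa')
check_pal('aa'): s[0]='a' == s[-1]='a' -> check check_pal('')
check_pal(''): len <= 1 -> return 1  (base case)
Result: 1 (palindrome)

1


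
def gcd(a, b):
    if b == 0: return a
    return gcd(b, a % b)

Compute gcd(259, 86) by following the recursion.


gcd(259, 86) = gcd(86, 1)
gcd(86, 1) = gcd(1, 0)
gcd(1, 0) = 1  (base case)

1


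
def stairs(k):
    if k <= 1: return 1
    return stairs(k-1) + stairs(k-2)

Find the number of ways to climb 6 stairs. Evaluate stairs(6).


Building up from base cases:
stairs(0) = 1
stairs(1) = 1
stairs(2) = stairs(1) + stairs(0) = 1 + 1 = 2
stairs(3) = stairs(2) + stairs(1) = 2 + 1 = 3
stairs(4) = stairs(3) + stairs(2) = 3 + 2 = 5
stairs(5) = stairs(4) + stairs(3) = 5 + 3 = 8
stairs(6) = stairs(5) + stairs(4) = 8 + 5 = 13

13


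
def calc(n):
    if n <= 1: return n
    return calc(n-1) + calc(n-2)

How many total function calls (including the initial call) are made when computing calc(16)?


Let C(n) = total calls for calc(n)
C(0) = 1, C(1) = 1
C(2) = 1 + C(1) + C(0) = 1 + 1 + 1 = 3
C(3) = 1 + C(2) + C(1) = 1 + 3 + 1 = 5
C(4) = 1 + C(3) + C(2) = 1 + 5 + 3 = 9
C(5) = 1 + C(4) + C(3) = 1 + 9 + 5 = 15
C(6) = 1 + C(5) + C(4) = 1 + 15 + 9 = 25
C(7) = 1 + C(6) + C(5) = 1 + 25 + 15 = 41
C(8) = 1 + C(7) + C(6) = 1 + 41 + 25 = 67
C(9) = 1 + C(8) + C(7) = 1 + 67 + 41 = 109
C(10) = 1 + C(9) + C(8) = 1 + 109 + 67 = 177
C(11) = 1 + C(10) + C(9) = 1 + 177 + 109 = 287
C(12) = 1 + C(11) + C(10) = 1 + 287 + 177 = 465
C(13) = 1 + C(12) + C(11) = 1 + 465 + 287 = 753
C(14) = 1 + C(13) + C(12) = 1 + 753 + 465 = 1219
C(15) = 1 + C(14) + C(13) = 1 + 1219 + 753 = 1973
C(16) = 1 + C(15) + C(14) = 1 + 1973 + 1219 = 3193

3193


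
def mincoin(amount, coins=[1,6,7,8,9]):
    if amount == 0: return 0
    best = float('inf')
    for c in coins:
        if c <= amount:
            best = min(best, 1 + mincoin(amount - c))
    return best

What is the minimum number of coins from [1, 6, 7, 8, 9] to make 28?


Building up with DP:
mincoin(0) = 0
mincoin(1) = min(1+mincoin(0)=1+0=1) = 1
mincoin(2) = min(1+mincoin(1)=1+1=2) = 2
mincoin(3) = min(1+mincoin(2)=1+2=3) = 3
mincoin(4) = min(1+mincoin(3)=1+3=4) = 4
mincoin(5) = min(1+mincoin(4)=1+4=5) = 5
mincoin(6) = min(1+mincoin(5)=1+5=6, 1+mincoin(0)=1+0=1) = 1
mincoin(7) = min(1+mincoin(6)=1+1=2, 1+mincoin(1)=1+1=2, 1+mincoin(0)=1+0=1) = 1
mincoin(8) = min(1+mincoin(7)=1+1=2, 1+mincoin(2)=1+2=3, 1+mincoin(1)=1+1=2, 1+mincoin(0)=1+0=1) = 1
mincoin(9) = min(1+mincoin(8)=1+1=2, 1+mincoin(3)=1+3=4, 1+mincoin(2)=1+2=3, 1+mincoin(1)=1+1=2, 1+mincoin(0)=1+0=1) = 1
mincoin(10) = min(1+mincoin(9)=1+1=2, 1+mincoin(4)=1+4=5, 1+mincoin(3)=1+3=4, 1+mincoin(2)=1+2=3, 1+mincoin(1)=1+1=2) = 2
mincoin(11) = min(1+mincoin(10)=1+2=3, 1+mincoin(5)=1+5=6, 1+mincoin(4)=1+4=5, 1+mincoin(3)=1+3=4, 1+mincoin(2)=1+2=3) = 3
mincoin(12) = min(1+mincoin(11)=1+3=4, 1+mincoin(6)=1+1=2, 1+mincoin(5)=1+5=6, 1+mincoin(4)=1+4=5, 1+mincoin(3)=1+3=4) = 2
mincoin(13) = min(1+mincoin(12)=1+2=3, 1+mincoin(7)=1+1=2, 1+mincoin(6)=1+1=2, 1+mincoin(5)=1+5=6, 1+mincoin(4)=1+4=5) = 2
mincoin(14) = min(1+mincoin(13)=1+2=3, 1+mincoin(8)=1+1=2, 1+mincoin(7)=1+1=2, 1+mincoin(6)=1+1=2, 1+mincoin(5)=1+5=6) = 2
mincoin(15) = min(1+mincoin(14)=1+2=3, 1+mincoin(9)=1+1=2, 1+mincoin(8)=1+1=2, 1+mincoin(7)=1+1=2, 1+mincoin(6)=1+1=2) = 2
mincoin(16) = min(1+mincoin(15)=1+2=3, 1+mincoin(10)=1+2=3, 1+mincoin(9)=1+1=2, 1+mincoin(8)=1+1=2, 1+mincoin(7)=1+1=2) = 2
mincoin(17) = min(1+mincoin(16)=1+2=3, 1+mincoin(11)=1+3=4, 1+mincoin(10)=1+2=3, 1+mincoin(9)=1+1=2, 1+mincoin(8)=1+1=2) = 2
mincoin(18) = min(1+mincoin(17)=1+2=3, 1+mincoin(12)=1+2=3, 1+mincoin(11)=1+3=4, 1+mincoin(10)=1+2=3, 1+mincoin(9)=1+1=2) = 2
mincoin(19) = min(1+mincoin(18)=1+2=3, 1+mincoin(13)=1+2=3, 1+mincoin(12)=1+2=3, 1+mincoin(11)=1+3=4, 1+mincoin(10)=1+2=3) = 3
mincoin(20) = min(1+mincoin(19)=1+3=4, 1+mincoin(14)=1+2=3, 1+mincoin(13)=1+2=3, 1+mincoin(12)=1+2=3, 1+mincoin(11)=1+3=4) = 3
mincoin(21) = min(1+mincoin(20)=1+3=4, 1+mincoin(15)=1+2=3, 1+mincoin(14)=1+2=3, 1+mincoin(13)=1+2=3, 1+mincoin(12)=1+2=3) = 3
mincoin(22) = min(1+mincoin(21)=1+3=4, 1+mincoin(16)=1+2=3, 1+mincoin(15)=1+2=3, 1+mincoin(14)=1+2=3, 1+mincoin(13)=1+2=3) = 3
mincoin(23) = min(1+mincoin(22)=1+3=4, 1+mincoin(17)=1+2=3, 1+mincoin(16)=1+2=3, 1+mincoin(15)=1+2=3, 1+mincoin(14)=1+2=3) = 3
mincoin(24) = min(1+mincoin(23)=1+3=4, 1+mincoin(18)=1+2=3, 1+mincoin(17)=1+2=3, 1+mincoin(16)=1+2=3, 1+mincoin(15)=1+2=3) = 3
mincoin(25) = min(1+mincoin(24)=1+3=4, 1+mincoin(19)=1+3=4, 1+mincoin(18)=1+2=3, 1+mincoin(17)=1+2=3, 1+mincoin(16)=1+2=3) = 3
mincoin(26) = min(1+mincoin(25)=1+3=4, 1+mincoin(20)=1+3=4, 1+mincoin(19)=1+3=4, 1+mincoin(18)=1+2=3, 1+mincoin(17)=1+2=3) = 3
mincoin(27) = min(1+mincoin(26)=1+3=4, 1+mincoin(21)=1+3=4, 1+mincoin(20)=1+3=4, 1+mincoin(19)=1+3=4, 1+mincoin(18)=1+2=3) = 3
mincoin(28) = min(1+mincoin(27)=1+3=4, 1+mincoin(22)=1+3=4, 1+mincoin(21)=1+3=4, 1+mincoin(20)=1+3=4, 1+mincoin(19)=1+3=4) = 4

4


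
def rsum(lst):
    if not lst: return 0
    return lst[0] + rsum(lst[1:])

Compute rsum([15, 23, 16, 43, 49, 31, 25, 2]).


rsum([15, 23, 16, 43, 49, 31, 25, 2]) = 15 + rsum([23, 16, 43, 49, 31, 25, 2])
rsum([23, 16, 43, 49, 31, 25, 2]) = 23 + rsum([16, 43, 49, 31, 25, 2])
rsum([16, 43, 49, 31, 25, 2]) = 16 + rsum([43, 49, 31, 25, 2])
rsum([43, 49, 31, 25, 2]) = 43 + rsum([49, 31, 25, 2])
rsum([49, 31, 25, 2]) = 49 + rsum([31, 25, 2])
rsum([31, 25, 2]) = 31 + rsum([25, 2])
rsum([25, 2]) = 25 + rsum([2])
rsum([2]) = 2 + rsum([])
rsum([]) = 0  (base case)
Total: 15 + 23 + 16 + 43 + 49 + 31 + 25 + 2 + 0 = 204

204


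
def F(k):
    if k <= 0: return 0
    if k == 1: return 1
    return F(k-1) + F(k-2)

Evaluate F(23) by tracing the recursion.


Computing F(23) bottom-up:
F(0) = 0
F(1) = 1
F(2) = F(1) + F(0) = 1 + 0 = 1
F(3) = F(2) + F(1) = 1 + 1 = 2
F(4) = F(3) + F(2) = 2 + 1 = 3
F(5) = F(4) + F(3) = 3 + 2 = 5
F(6) = F(5) + F(4) = 5 + 3 = 8
F(7) = F(6) + F(5) = 8 + 5 = 13
F(8) = F(7) + F(6) = 13 + 8 = 21
F(9) = F(8) + F(7) = 21 + 13 = 34
F(10) = F(9) + F(8) = 34 + 21 = 55
F(11) = F(10) + F(9) = 55 + 34 = 89
F(12) = F(11) + F(10) = 89 + 55 = 144
F(13) = F(12) + F(11) = 144 + 89 = 233
F(14) = F(13) + F(12) = 233 + 144 = 377
F(15) = F(14) + F(13) = 377 + 233 = 610
F(16) = F(15) + F(14) = 610 + 377 = 987
F(17) = F(16) + F(15) = 987 + 610 = 1597
F(18) = F(17) + F(16) = 1597 + 987 = 2584
F(19) = F(18) + F(17) = 2584 + 1597 = 4181
F(20) = F(19) + F(18) = 4181 + 2584 = 6765
F(21) = F(20) + F(19) = 6765 + 4181 = 10946
F(22) = F(21) + F(20) = 10946 + 6765 = 17711
F(23) = F(22) + F(21) = 17711 + 10946 = 28657

28657


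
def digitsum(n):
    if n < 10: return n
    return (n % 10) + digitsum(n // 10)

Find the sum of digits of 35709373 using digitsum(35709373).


digitsum(35709373) = 3 + digitsum(3570937)
digitsum(3570937) = 7 + digitsum(357093)
digitsum(357093) = 3 + digitsum(35709)
digitsum(35709) = 9 + digitsum(3570)
digitsum(3570) = 0 + digitsum(357)
digitsum(357) = 7 + digitsum(35)
digitsum(35) = 5 + digitsum(3)
digitsum(3) = 3  (base case)
Total: 3 + 7 + 3 + 9 + 0 + 7 + 5 + 3 = 37

37


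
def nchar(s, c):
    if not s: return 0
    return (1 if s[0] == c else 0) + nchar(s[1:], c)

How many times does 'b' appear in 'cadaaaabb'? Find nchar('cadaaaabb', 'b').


s[0]='c' != 'b' -> 0
s[0]='a' != 'b' -> 0
s[0]='d' != 'b' -> 0
s[0]='a' != 'b' -> 0
s[0]='a' != 'b' -> 0
s[0]='a' != 'b' -> 0
s[0]='a' != 'b' -> 0
s[0]='b' == 'b' -> 1
s[0]='b' == 'b' -> 1
Sum: 0 + 0 + 0 + 0 + 0 + 0 + 0 + 1 + 1 = 2

2


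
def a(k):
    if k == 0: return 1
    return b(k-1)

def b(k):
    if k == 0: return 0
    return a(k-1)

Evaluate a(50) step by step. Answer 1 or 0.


a(50) = b(49)
b(49) = a(48)
a(48) = b(47)
b(47) = a(46)
a(46) = b(45)
b(45) = a(44)
a(44) = b(43)
b(43) = a(42)
a(42) = b(41)
b(41) = a(40)
a(40) = b(39)
b(39) = a(38)
a(38) = b(37)
b(37) = a(36)
a(36) = b(35)
b(35) = a(34)
a(34) = b(33)
b(33) = a(32)
a(32) = b(31)
b(31) = a(30)
a(30) = b(29)
b(29) = a(28)
a(28) = b(27)
b(27) = a(26)
a(26) = b(25)
b(25) = a(24)
a(24) = b(23)
b(23) = a(22)
a(22) = b(21)
b(21) = a(20)
a(20) = b(19)
b(19) = a(18)
a(18) = b(17)
b(17) = a(16)
a(16) = b(15)
b(15) = a(14)
a(14) = b(13)
b(13) = a(12)
a(12) = b(11)
b(11) = a(10)
a(10) = b(9)
b(9) = a(8)
a(8) = b(7)
b(7) = a(6)
a(6) = b(5)
b(5) = a(4)
a(4) = b(3)
b(3) = a(2)
a(2) = b(1)
b(1) = a(0)
a(0) = 1  (base case)
Result: 1

1


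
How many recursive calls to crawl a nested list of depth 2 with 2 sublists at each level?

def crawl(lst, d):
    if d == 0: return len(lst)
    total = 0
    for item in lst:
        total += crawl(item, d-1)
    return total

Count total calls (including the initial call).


At depth 0 (root): 1 call
At depth 1: each of 1 parents calls crawl on 2 children = 2 calls
At depth 2: each of 2 parents calls crawl on 2 children = 4 calls
Total: 1 + 2 + 4 = 7

7


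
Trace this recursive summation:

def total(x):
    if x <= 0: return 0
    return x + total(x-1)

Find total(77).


total(77)
= 77 + 76 + 75 + 74 + 73 + 72 + 71 + 70 + 69 + 68 + 67 + 66 + 65 + 64 + 63 + 62 + 61 + 60 + 59 + 58 + 57 + 56 + 55 + 54 + 53 + 52 + 51 + 50 + 49 + 48 + 47 + 46 + 45 + 44 + 43 + 42 + 41 + 40 + 39 + 38 + 37 + 36 + 35 + 34 + 33 + 32 + 31 + 30 + 29 + 28 + 27 + 26 + 25 + 24 + 23 + 22 + 21 + 20 + 19 + 18 + 17 + 16 + 15 + 14 + 13 + 12 + 11 + 10 + 9 + 8 + 7 + 6 + 5 + 4 + 3 + 2 + 1 + total(0)
= 77 + 76 + 75 + 74 + 73 + 72 + 71 + 70 + 69 + 68 + 67 + 66 + 65 + 64 + 63 + 62 + 61 + 60 + 59 + 58 + 57 + 56 + 55 + 54 + 53 + 52 + 51 + 50 + 49 + 48 + 47 + 46 + 45 + 44 + 43 + 42 + 41 + 40 + 39 + 38 + 37 + 36 + 35 + 34 + 33 + 32 + 31 + 30 + 29 + 28 + 27 + 26 + 25 + 24 + 23 + 22 + 21 + 20 + 19 + 18 + 17 + 16 + 15 + 14 + 13 + 12 + 11 + 10 + 9 + 8 + 7 + 6 + 5 + 4 + 3 + 2 + 1 + 0
= 3003

3003


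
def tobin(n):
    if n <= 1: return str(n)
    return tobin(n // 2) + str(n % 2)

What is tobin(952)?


tobin(952) = tobin(476) + '0'
tobin(476) = tobin(238) + '0'
tobin(238) = tobin(119) + '0'
tobin(119) = tobin(59) + '1'
tobin(59) = tobin(29) + '1'
tobin(29) = tobin(14) + '1'
tobin(14) = tobin(7) + '0'
tobin(7) = tobin(3) + '1'
tobin(3) = tobin(1) + '1'
tobin(1) = '1'  (base case)
Concatenating: '1' + '1' + '1' + '0' + '1' + '1' + '1' + '0' + '0' + '0' = '1110111000'

1110111000


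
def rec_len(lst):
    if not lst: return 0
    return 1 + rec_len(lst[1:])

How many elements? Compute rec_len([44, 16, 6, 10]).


rec_len([44, 16, 6, 10]) = 1 + rec_len([16, 6, 10])
rec_len([16, 6, 10]) = 1 + rec_len([6, 10])
rec_len([6, 10]) = 1 + rec_len([10])
rec_len([10]) = 1 + rec_len([])
rec_len([]) = 0  (base case)
Unwinding: 1 + 1 + 1 + 1 + 0 = 4

4


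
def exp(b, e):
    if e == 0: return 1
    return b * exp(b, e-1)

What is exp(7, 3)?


exp(7, 3)
= 7 * exp(7, 2)
= 7 * 7 * exp(7, 1)
= 7 * 7 * 7 * exp(7, 0)
= 7 * 7 * 7 * 1
= 343

343


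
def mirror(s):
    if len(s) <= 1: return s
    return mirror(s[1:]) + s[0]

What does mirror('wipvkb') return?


mirror('wipvkb') = mirror('ipvkb') + 'w'
mirror('ipvkb') = mirror('pvkb') + 'i'
mirror('pvkb') = mirror('vkb') + 'p'
mirror('vkb') = mirror('kb') + 'v'
mirror('kb') = mirror('b') + 'k'
mirror('b') = 'b'  (base case)
Concatenating: 'b' + 'k' + 'v' + 'p' + 'i' + 'w' = 'bkvpiw'

bkvpiw


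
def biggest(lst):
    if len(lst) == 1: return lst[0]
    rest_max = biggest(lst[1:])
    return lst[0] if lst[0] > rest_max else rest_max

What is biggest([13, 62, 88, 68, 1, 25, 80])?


biggest([13, 62, 88, 68, 1, 25, 80]): compare 13 with biggest([62, 88, 68, 1, 25, 80])
biggest([62, 88, 68, 1, 25, 80]): compare 62 with biggest([88, 68, 1, 25, 80])
biggest([88, 68, 1, 25, 80]): compare 88 with biggest([68, 1, 25, 80])
biggest([68, 1, 25, 80]): compare 68 with biggest([1, 25, 80])
biggest([1, 25, 80]): compare 1 with biggest([25, 80])
biggest([25, 80]): compare 25 with biggest([80])
biggest([80]) = 80  (base case)
Compare 25 with 80 -> 80
Compare 1 with 80 -> 80
Compare 68 with 80 -> 80
Compare 88 with 80 -> 88
Compare 62 with 88 -> 88
Compare 13 with 88 -> 88

88


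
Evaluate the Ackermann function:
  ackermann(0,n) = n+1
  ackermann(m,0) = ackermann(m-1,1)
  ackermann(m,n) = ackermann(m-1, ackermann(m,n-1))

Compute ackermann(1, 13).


ackermann(1, 13) = ackermann(0, ackermann(1, 12))
  ackermann(1, 12) = ackermann(0, ackermann(1, 11))
    ackermann(1, 11) = ackermann(0, ackermann(1, 10))
      ackermann(1, 10) = ackermann(0, ackermann(1, 9))
        ackermann(1, 9) = ackermann(0, ackermann(1, 8))
          ackermann(1, 8) = ackermann(0, ackermann(1, 7))
          ackermann(1, 7) = ackermann(0, ackermann(1, 6))
          ackermann(1, 6) = ackermann(0, ackermann(1, 5))
          ackermann(1, 5) = ackermann(0, ackermann(1, 4))
          ackermann(1, 4) = ackermann(0, ackermann(1, 3))
          ackermann(1, 3) = ackermann(0, ackermann(1, 2))
          ackermann(1, 2) = ackermann(0, ackermann(1, 1))
          ackermann(1, 1) = ackermann(0, ackermann(1, 0))
          ackermann(1, 0) = ackermann(0, 1)
          ackermann(0, 1) = 2
            = ackermann(0, 2)
          ackermann(0, 2) = 3
            = ackermann(0, 3)
          ackermann(0, 3) = 4
            = ackermann(0, 4)
          ackermann(0, 4) = 5
            = ackermann(0, 5)
          ackermann(0, 5) = 6
            = ackermann(0, 6)
          ackermann(0, 6) = 7
... (trace truncated)
Result: ackermann(1, 13) = 15

15


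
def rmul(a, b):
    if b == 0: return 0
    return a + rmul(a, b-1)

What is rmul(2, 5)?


rmul(2, 5) = 2 + rmul(2, 4)
rmul(2, 4) = 2 + rmul(2, 3)
rmul(2, 3) = 2 + rmul(2, 2)
rmul(2, 2) = 2 + rmul(2, 1)
rmul(2, 1) = 2 + rmul(2, 0)
rmul(2, 0) = 0  (base case)
Total: 2 + 2 + 2 + 2 + 2 + 0 = 10

10


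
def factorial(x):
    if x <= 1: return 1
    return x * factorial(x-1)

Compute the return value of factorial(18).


factorial(18)
= 18 * factorial(17)
= 18 * 17 * factorial(16)
= 18 * 17 * 16 * factorial(15)
= 18 * 17 * 16 * 15 * factorial(14)
= 18 * 17 * 16 * 15 * 14 * factorial(13)
= 18 * 17 * 16 * 15 * 14 * 13 * factorial(12)
= 18 * 17 * 16 * 15 * 14 * 13 * 12 * factorial(11)
= 18 * 17 * 16 * 15 * 14 * 13 * 12 * 11 * factorial(10)
= 18 * 17 * 16 * 15 * 14 * 13 * 12 * 11 * 10 * factorial(9)
= 18 * 17 * 16 * 15 * 14 * 13 * 12 * 11 * 10 * 9 * factorial(8)
= 18 * 17 * 16 * 15 * 14 * 13 * 12 * 11 * 10 * 9 * 8 * factorial(7)
= 18 * 17 * 16 * 15 * 14 * 13 * 12 * 11 * 10 * 9 * 8 * 7 * factorial(6)
= 18 * 17 * 16 * 15 * 14 * 13 * 12 * 11 * 10 * 9 * 8 * 7 * 6 * factorial(5)
= 18 * 17 * 16 * 15 * 14 * 13 * 12 * 11 * 10 * 9 * 8 * 7 * 6 * 5 * factorial(4)
= 18 * 17 * 16 * 15 * 14 * 13 * 12 * 11 * 10 * 9 * 8 * 7 * 6 * 5 * 4 * factorial(3)
= 18 * 17 * 16 * 15 * 14 * 13 * 12 * 11 * 10 * 9 * 8 * 7 * 6 * 5 * 4 * 3 * factorial(2)
= 18 * 17 * 16 * 15 * 14 * 13 * 12 * 11 * 10 * 9 * 8 * 7 * 6 * 5 * 4 * 3 * 2 * factorial(1)
= 18 * 17 * 16 * 15 * 14 * 13 * 12 * 11 * 10 * 9 * 8 * 7 * 6 * 5 * 4 * 3 * 2 * 1
= 6402373705728000

6402373705728000


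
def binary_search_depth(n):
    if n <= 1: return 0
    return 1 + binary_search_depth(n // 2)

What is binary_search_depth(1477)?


1477 / 2 = 738
738 / 2 = 369
369 / 2 = 184
184 / 2 = 92
92 / 2 = 46
46 / 2 = 23
23 / 2 = 11
11 / 2 = 5
5 / 2 = 2
2 / 2 = 1
Reached 1 after 10 halvings

10


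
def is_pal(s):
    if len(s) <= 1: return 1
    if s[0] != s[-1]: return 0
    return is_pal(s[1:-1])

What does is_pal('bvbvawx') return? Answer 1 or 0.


is_pal('bvbvawx'): s[0]='b' != s[-1]='x' -> return 0
Result: 0 (not a palindrome)

0


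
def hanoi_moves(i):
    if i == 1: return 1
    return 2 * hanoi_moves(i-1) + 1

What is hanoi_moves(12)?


hanoi_moves(12) = 2 * hanoi_moves(11) + 1
hanoi_moves(11) = 2 * hanoi_moves(10) + 1
hanoi_moves(10) = 2 * hanoi_moves(9) + 1
hanoi_moves(9) = 2 * hanoi_moves(8) + 1
hanoi_moves(8) = 2 * hanoi_moves(7) + 1
hanoi_moves(7) = 2 * hanoi_moves(6) + 1
hanoi_moves(6) = 2 * hanoi_moves(5) + 1
hanoi_moves(5) = 2 * hanoi_moves(4) + 1
hanoi_moves(4) = 2 * hanoi_moves(3) + 1
hanoi_moves(3) = 2 * hanoi_moves(2) + 1
hanoi_moves(2) = 2 * hanoi_moves(1) + 1
hanoi_moves(1) = 1  (base case)
hanoi_moves(2) = 2 * 1 + 1 = 3
hanoi_moves(3) = 2 * 3 + 1 = 7
hanoi_moves(4) = 2 * 7 + 1 = 15
hanoi_moves(5) = 2 * 15 + 1 = 31
hanoi_moves(6) = 2 * 31 + 1 = 63
hanoi_moves(7) = 2 * 63 + 1 = 127
hanoi_moves(8) = 2 * 127 + 1 = 255
hanoi_moves(9) = 2 * 255 + 1 = 511
hanoi_moves(10) = 2 * 511 + 1 = 1023
hanoi_moves(11) = 2 * 1023 + 1 = 2047
hanoi_moves(12) = 2 * 2047 + 1 = 4095

4095


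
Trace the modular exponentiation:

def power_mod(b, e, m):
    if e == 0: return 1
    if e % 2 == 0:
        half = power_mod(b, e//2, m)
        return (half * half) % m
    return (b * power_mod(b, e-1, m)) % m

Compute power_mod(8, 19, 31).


power_mod(8, 19, 31): e is odd, compute power_mod(8, 18, 31)
  power_mod(8, 18, 31): e is even, compute power_mod(8, 9, 31)
    power_mod(8, 9, 31): e is odd, compute power_mod(8, 8, 31)
      power_mod(8, 8, 31): e is even, compute power_mod(8, 4, 31)
        power_mod(8, 4, 31): e is even, compute power_mod(8, 2, 31)
          power_mod(8, 2, 31): e is even, compute power_mod(8, 1, 31)
          power_mod(8, 1, 31): e is odd, compute power_mod(8, 0, 31)
          power_mod(8, 0, 31) = 1
          (8 * 1) % 31 = 8
          half=8, (8*8) % 31 = 2
        half=2, (2*2) % 31 = 4
      half=4, (4*4) % 31 = 16
    (8 * 16) % 31 = 4
  half=4, (4*4) % 31 = 16
(8 * 16) % 31 = 4

4


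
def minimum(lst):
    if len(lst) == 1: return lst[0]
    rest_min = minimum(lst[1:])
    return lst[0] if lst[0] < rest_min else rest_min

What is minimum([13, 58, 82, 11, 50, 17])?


minimum([13, 58, 82, 11, 50, 17]): compare 13 with minimum([58, 82, 11, 50, 17])
minimum([58, 82, 11, 50, 17]): compare 58 with minimum([82, 11, 50, 17])
minimum([82, 11, 50, 17]): compare 82 with minimum([11, 50, 17])
minimum([11, 50, 17]): compare 11 with minimum([50, 17])
minimum([50, 17]): compare 50 with minimum([17])
minimum([17]) = 17  (base case)
Compare 50 with 17 -> 17
Compare 11 with 17 -> 11
Compare 82 with 11 -> 11
Compare 58 with 11 -> 11
Compare 13 with 11 -> 11

11


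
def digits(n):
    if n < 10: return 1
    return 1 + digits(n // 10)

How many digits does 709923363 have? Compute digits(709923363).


digits(709923363) = 1 + digits(70992336)
digits(70992336) = 1 + digits(7099233)
digits(7099233) = 1 + digits(709923)
digits(709923) = 1 + digits(70992)
digits(70992) = 1 + digits(7099)
digits(7099) = 1 + digits(709)
digits(709) = 1 + digits(70)
digits(70) = 1 + digits(7)
digits(7) = 1  (base case: 7 < 10)
Unwinding: 1 + 1 + 1 + 1 + 1 + 1 + 1 + 1 + 1 = 9

9


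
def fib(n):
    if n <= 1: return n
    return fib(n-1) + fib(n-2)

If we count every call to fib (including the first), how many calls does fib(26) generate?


Let C(n) = total calls for fib(n)
C(0) = 1, C(1) = 1
C(2) = 1 + C(1) + C(0) = 1 + 1 + 1 = 3
C(3) = 1 + C(2) + C(1) = 1 + 3 + 1 = 5
C(4) = 1 + C(3) + C(2) = 1 + 5 + 3 = 9
C(5) = 1 + C(4) + C(3) = 1 + 9 + 5 = 15
C(6) = 1 + C(5) + C(4) = 1 + 15 + 9 = 25
C(7) = 1 + C(6) + C(5) = 1 + 25 + 15 = 41
C(8) = 1 + C(7) + C(6) = 1 + 41 + 25 = 67
C(9) = 1 + C(8) + C(7) = 1 + 67 + 41 = 109
C(10) = 1 + C(9) + C(8) = 1 + 109 + 67 = 177
C(11) = 1 + C(10) + C(9) = 1 + 177 + 109 = 287
C(12) = 1 + C(11) + C(10) = 1 + 287 + 177 = 465
C(13) = 1 + C(12) + C(11) = 1 + 465 + 287 = 753
C(14) = 1 + C(13) + C(12) = 1 + 753 + 465 = 1219
C(15) = 1 + C(14) + C(13) = 1 + 1219 + 753 = 1973
C(16) = 1 + C(15) + C(14) = 1 + 1973 + 1219 = 3193
C(17) = 1 + C(16) + C(15) = 1 + 3193 + 1973 = 5167
C(18) = 1 + C(17) + C(16) = 1 + 5167 + 3193 = 8361
C(19) = 1 + C(18) + C(17) = 1 + 8361 + 5167 = 13529
C(20) = 1 + C(19) + C(18) = 1 + 13529 + 8361 = 21891
C(21) = 1 + C(20) + C(19) = 1 + 21891 + 13529 = 35421
C(22) = 1 + C(21) + C(20) = 1 + 35421 + 21891 = 57313
C(23) = 1 + C(22) + C(21) = 1 + 57313 + 35421 = 92735
C(24) = 1 + C(23) + C(22) = 1 + 92735 + 57313 = 150049
C(25) = 1 + C(24) + C(23) = 1 + 150049 + 92735 = 242785
C(26) = 1 + C(25) + C(24) = 1 + 242785 + 150049 = 392835

392835


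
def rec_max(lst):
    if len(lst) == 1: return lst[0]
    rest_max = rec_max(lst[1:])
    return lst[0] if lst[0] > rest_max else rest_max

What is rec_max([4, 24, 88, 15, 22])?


rec_max([4, 24, 88, 15, 22]): compare 4 with rec_max([24, 88, 15, 22])
rec_max([24, 88, 15, 22]): compare 24 with rec_max([88, 15, 22])
rec_max([88, 15, 22]): compare 88 with rec_max([15, 22])
rec_max([15, 22]): compare 15 with rec_max([22])
rec_max([22]) = 22  (base case)
Compare 15 with 22 -> 22
Compare 88 with 22 -> 88
Compare 24 with 88 -> 88
Compare 4 with 88 -> 88

88


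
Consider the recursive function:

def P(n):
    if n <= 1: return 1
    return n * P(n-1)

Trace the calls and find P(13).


P(13)
= 13 * P(12)
= 13 * 12 * P(11)
= 13 * 12 * 11 * P(10)
= 13 * 12 * 11 * 10 * P(9)
= 13 * 12 * 11 * 10 * 9 * P(8)
= 13 * 12 * 11 * 10 * 9 * 8 * P(7)
= 13 * 12 * 11 * 10 * 9 * 8 * 7 * P(6)
= 13 * 12 * 11 * 10 * 9 * 8 * 7 * 6 * P(5)
= 13 * 12 * 11 * 10 * 9 * 8 * 7 * 6 * 5 * P(4)
= 13 * 12 * 11 * 10 * 9 * 8 * 7 * 6 * 5 * 4 * P(3)
= 13 * 12 * 11 * 10 * 9 * 8 * 7 * 6 * 5 * 4 * 3 * P(2)
= 13 * 12 * 11 * 10 * 9 * 8 * 7 * 6 * 5 * 4 * 3 * 2 * P(1)
= 13 * 12 * 11 * 10 * 9 * 8 * 7 * 6 * 5 * 4 * 3 * 2 * 1
= 6227020800

6227020800


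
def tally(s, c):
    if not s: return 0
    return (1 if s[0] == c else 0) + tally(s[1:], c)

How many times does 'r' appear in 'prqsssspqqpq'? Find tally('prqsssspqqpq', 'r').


s[0]='p' != 'r' -> 0
s[0]='r' == 'r' -> 1
s[0]='q' != 'r' -> 0
s[0]='s' != 'r' -> 0
s[0]='s' != 'r' -> 0
s[0]='s' != 'r' -> 0
s[0]='s' != 'r' -> 0
s[0]='p' != 'r' -> 0
s[0]='q' != 'r' -> 0
s[0]='q' != 'r' -> 0
s[0]='p' != 'r' -> 0
s[0]='q' != 'r' -> 0
Sum: 0 + 1 + 0 + 0 + 0 + 0 + 0 + 0 + 0 + 0 + 0 + 0 = 1

1


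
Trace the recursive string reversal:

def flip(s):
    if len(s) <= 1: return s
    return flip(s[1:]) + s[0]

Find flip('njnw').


flip('njnw') = flip('jnw') + 'n'
flip('jnw') = flip('nw') + 'j'
flip('nw') = flip('w') + 'n'
flip('w') = 'w'  (base case)
Concatenating: 'w' + 'n' + 'j' + 'n' = 'wnjn'

wnjn


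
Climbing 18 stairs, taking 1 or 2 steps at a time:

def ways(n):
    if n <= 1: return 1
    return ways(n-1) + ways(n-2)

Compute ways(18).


Building up from base cases:
ways(0) = 1
ways(1) = 1
ways(2) = ways(1) + ways(0) = 1 + 1 = 2
ways(3) = ways(2) + ways(1) = 2 + 1 = 3
ways(4) = ways(3) + ways(2) = 3 + 2 = 5
ways(5) = ways(4) + ways(3) = 5 + 3 = 8
ways(6) = ways(5) + ways(4) = 8 + 5 = 13
ways(7) = ways(6) + ways(5) = 13 + 8 = 21
ways(8) = ways(7) + ways(6) = 21 + 13 = 34
ways(9) = ways(8) + ways(7) = 34 + 21 = 55
ways(10) = ways(9) + ways(8) = 55 + 34 = 89
ways(11) = ways(10) + ways(9) = 89 + 55 = 144
ways(12) = ways(11) + ways(10) = 144 + 89 = 233
ways(13) = ways(12) + ways(11) = 233 + 144 = 377
ways(14) = ways(13) + ways(12) = 377 + 233 = 610
ways(15) = ways(14) + ways(13) = 610 + 377 = 987
ways(16) = ways(15) + ways(14) = 987 + 610 = 1597
ways(17) = ways(16) + ways(15) = 1597 + 987 = 2584
ways(18) = ways(17) + ways(16) = 2584 + 1597 = 4181

4181


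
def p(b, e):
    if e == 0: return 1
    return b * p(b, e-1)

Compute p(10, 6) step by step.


p(10, 6)
= 10 * p(10, 5)
= 10 * 10 * p(10, 4)
= 10 * 10 * 10 * p(10, 3)
= 10 * 10 * 10 * 10 * p(10, 2)
= 10 * 10 * 10 * 10 * 10 * p(10, 1)
= 10 * 10 * 10 * 10 * 10 * 10 * p(10, 0)
= 10 * 10 * 10 * 10 * 10 * 10 * 1
= 1000000

1000000


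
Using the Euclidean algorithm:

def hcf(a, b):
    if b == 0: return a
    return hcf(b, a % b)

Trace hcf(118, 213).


hcf(118, 213) = hcf(213, 118)
hcf(213, 118) = hcf(118, 95)
hcf(118, 95) = hcf(95, 23)
hcf(95, 23) = hcf(23, 3)
hcf(23, 3) = hcf(3, 2)
hcf(3, 2) = hcf(2, 1)
hcf(2, 1) = hcf(1, 0)
hcf(1, 0) = 1  (base case)

1


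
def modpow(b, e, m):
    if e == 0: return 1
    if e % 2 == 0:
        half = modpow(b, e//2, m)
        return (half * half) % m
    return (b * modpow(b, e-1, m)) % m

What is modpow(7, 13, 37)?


modpow(7, 13, 37): e is odd, compute modpow(7, 12, 37)
  modpow(7, 12, 37): e is even, compute modpow(7, 6, 37)
    modpow(7, 6, 37): e is even, compute modpow(7, 3, 37)
      modpow(7, 3, 37): e is odd, compute modpow(7, 2, 37)
        modpow(7, 2, 37): e is even, compute modpow(7, 1, 37)
          modpow(7, 1, 37): e is odd, compute modpow(7, 0, 37)
          modpow(7, 0, 37) = 1
          (7 * 1) % 37 = 7
        half=7, (7*7) % 37 = 12
      (7 * 12) % 37 = 10
    half=10, (10*10) % 37 = 26
  half=26, (26*26) % 37 = 10
(7 * 10) % 37 = 33

33


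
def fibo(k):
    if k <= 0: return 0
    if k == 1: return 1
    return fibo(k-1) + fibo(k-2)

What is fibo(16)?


Computing fibo(16) bottom-up:
fibo(0) = 0
fibo(1) = 1
fibo(2) = fibo(1) + fibo(0) = 1 + 0 = 1
fibo(3) = fibo(2) + fibo(1) = 1 + 1 = 2
fibo(4) = fibo(3) + fibo(2) = 2 + 1 = 3
fibo(5) = fibo(4) + fibo(3) = 3 + 2 = 5
fibo(6) = fibo(5) + fibo(4) = 5 + 3 = 8
fibo(7) = fibo(6) + fibo(5) = 8 + 5 = 13
fibo(8) = fibo(7) + fibo(6) = 13 + 8 = 21
fibo(9) = fibo(8) + fibo(7) = 21 + 13 = 34
fibo(10) = fibo(9) + fibo(8) = 34 + 21 = 55
fibo(11) = fibo(10) + fibo(9) = 55 + 34 = 89
fibo(12) = fibo(11) + fibo(10) = 89 + 55 = 144
fibo(13) = fibo(12) + fibo(11) = 144 + 89 = 233
fibo(14) = fibo(13) + fibo(12) = 233 + 144 = 377
fibo(15) = fibo(14) + fibo(13) = 377 + 233 = 610
fibo(16) = fibo(15) + fibo(14) = 610 + 377 = 987

987


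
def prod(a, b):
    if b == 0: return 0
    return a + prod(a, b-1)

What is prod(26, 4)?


prod(26, 4) = 26 + prod(26, 3)
prod(26, 3) = 26 + prod(26, 2)
prod(26, 2) = 26 + prod(26, 1)
prod(26, 1) = 26 + prod(26, 0)
prod(26, 0) = 0  (base case)
Total: 26 + 26 + 26 + 26 + 0 = 104

104


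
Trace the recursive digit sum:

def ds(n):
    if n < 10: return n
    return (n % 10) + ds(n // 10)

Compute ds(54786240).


ds(54786240) = 0 + ds(5478624)
ds(5478624) = 4 + ds(547862)
ds(547862) = 2 + ds(54786)
ds(54786) = 6 + ds(5478)
ds(5478) = 8 + ds(547)
ds(547) = 7 + ds(54)
ds(54) = 4 + ds(5)
ds(5) = 5  (base case)
Total: 0 + 4 + 2 + 6 + 8 + 7 + 4 + 5 = 36

36


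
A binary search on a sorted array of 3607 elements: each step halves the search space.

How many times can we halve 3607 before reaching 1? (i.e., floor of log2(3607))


3607 / 2 = 1803
1803 / 2 = 901
901 / 2 = 450
450 / 2 = 225
225 / 2 = 112
112 / 2 = 56
56 / 2 = 28
28 / 2 = 14
14 / 2 = 7
7 / 2 = 3
3 / 2 = 1
Reached 1 after 11 halvings

11


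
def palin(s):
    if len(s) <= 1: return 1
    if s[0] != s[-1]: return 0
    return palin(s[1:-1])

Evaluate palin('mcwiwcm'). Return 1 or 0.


palin('mcwiwcm'): s[0]='m' == s[-1]='m' -> check palin('cwiwc')
palin('cwiwc'): s[0]='c' == s[-1]='c' -> check palin('wiw')
palin('wiw'): s[0]='w' == s[-1]='w' -> check palin('i')
palin('i'): len <= 1 -> return 1  (base case)
Result: 1 (palindrome)

1


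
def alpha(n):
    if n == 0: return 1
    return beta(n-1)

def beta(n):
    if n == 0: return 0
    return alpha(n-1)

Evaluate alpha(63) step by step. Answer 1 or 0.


alpha(63) = beta(62)
beta(62) = alpha(61)
alpha(61) = beta(60)
beta(60) = alpha(59)
alpha(59) = beta(58)
beta(58) = alpha(57)
alpha(57) = beta(56)
beta(56) = alpha(55)
alpha(55) = beta(54)
beta(54) = alpha(53)
alpha(53) = beta(52)
beta(52) = alpha(51)
alpha(51) = beta(50)
beta(50) = alpha(49)
alpha(49) = beta(48)
beta(48) = alpha(47)
alpha(47) = beta(46)
beta(46) = alpha(45)
alpha(45) = beta(44)
beta(44) = alpha(43)
alpha(43) = beta(42)
beta(42) = alpha(41)
alpha(41) = beta(40)
beta(40) = alpha(39)
alpha(39) = beta(38)
beta(38) = alpha(37)
alpha(37) = beta(36)
beta(36) = alpha(35)
alpha(35) = beta(34)
beta(34) = alpha(33)
alpha(33) = beta(32)
beta(32) = alpha(31)
alpha(31) = beta(30)
beta(30) = alpha(29)
alpha(29) = beta(28)
beta(28) = alpha(27)
alpha(27) = beta(26)
beta(26) = alpha(25)
alpha(25) = beta(24)
beta(24) = alpha(23)
alpha(23) = beta(22)
beta(22) = alpha(21)
alpha(21) = beta(20)
beta(20) = alpha(19)
alpha(19) = beta(18)
beta(18) = alpha(17)
alpha(17) = beta(16)
beta(16) = alpha(15)
alpha(15) = beta(14)
beta(14) = alpha(13)
alpha(13) = beta(12)
beta(12) = alpha(11)
alpha(11) = beta(10)
beta(10) = alpha(9)
alpha(9) = beta(8)
beta(8) = alpha(7)
alpha(7) = beta(6)
beta(6) = alpha(5)
alpha(5) = beta(4)
beta(4) = alpha(3)
alpha(3) = beta(2)
beta(2) = alpha(1)
alpha(1) = beta(0)
beta(0) = 0  (base case)
Result: 0

0


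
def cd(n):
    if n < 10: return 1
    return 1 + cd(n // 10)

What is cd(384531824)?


cd(384531824) = 1 + cd(38453182)
cd(38453182) = 1 + cd(3845318)
cd(3845318) = 1 + cd(384531)
cd(384531) = 1 + cd(38453)
cd(38453) = 1 + cd(3845)
cd(3845) = 1 + cd(384)
cd(384) = 1 + cd(38)
cd(38) = 1 + cd(3)
cd(3) = 1  (base case: 3 < 10)
Unwinding: 1 + 1 + 1 + 1 + 1 + 1 + 1 + 1 + 1 = 9

9


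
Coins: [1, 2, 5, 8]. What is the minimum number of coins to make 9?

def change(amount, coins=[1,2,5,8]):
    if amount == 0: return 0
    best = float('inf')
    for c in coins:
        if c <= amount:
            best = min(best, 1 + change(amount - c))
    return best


Building up with DP:
change(0) = 0
change(1) = min(1+change(0)=1+0=1) = 1
change(2) = min(1+change(1)=1+1=2, 1+change(0)=1+0=1) = 1
change(3) = min(1+change(2)=1+1=2, 1+change(1)=1+1=2) = 2
change(4) = min(1+change(3)=1+2=3, 1+change(2)=1+1=2) = 2
change(5) = min(1+change(4)=1+2=3, 1+change(3)=1+2=3, 1+change(0)=1+0=1) = 1
change(6) = min(1+change(5)=1+1=2, 1+change(4)=1+2=3, 1+change(1)=1+1=2) = 2
change(7) = min(1+change(6)=1+2=3, 1+change(5)=1+1=2, 1+change(2)=1+1=2) = 2
change(8) = min(1+change(7)=1+2=3, 1+change(6)=1+2=3, 1+change(3)=1+2=3, 1+change(0)=1+0=1) = 1
change(9) = min(1+change(8)=1+1=2, 1+change(7)=1+2=3, 1+change(4)=1+2=3, 1+change(1)=1+1=2) = 2

2


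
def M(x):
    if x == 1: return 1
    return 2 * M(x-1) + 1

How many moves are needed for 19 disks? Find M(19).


M(19) = 2 * M(18) + 1
M(18) = 2 * M(17) + 1
M(17) = 2 * M(16) + 1
M(16) = 2 * M(15) + 1
M(15) = 2 * M(14) + 1
M(14) = 2 * M(13) + 1
M(13) = 2 * M(12) + 1
M(12) = 2 * M(11) + 1
M(11) = 2 * M(10) + 1
M(10) = 2 * M(9) + 1
M(9) = 2 * M(8) + 1
M(8) = 2 * M(7) + 1
M(7) = 2 * M(6) + 1
M(6) = 2 * M(5) + 1
M(5) = 2 * M(4) + 1
M(4) = 2 * M(3) + 1
M(3) = 2 * M(2) + 1
M(2) = 2 * M(1) + 1
M(1) = 1  (base case)
M(2) = 2 * 1 + 1 = 3
M(3) = 2 * 3 + 1 = 7
M(4) = 2 * 7 + 1 = 15
M(5) = 2 * 15 + 1 = 31
M(6) = 2 * 31 + 1 = 63
M(7) = 2 * 63 + 1 = 127
M(8) = 2 * 127 + 1 = 255
M(9) = 2 * 255 + 1 = 511
M(10) = 2 * 511 + 1 = 1023
M(11) = 2 * 1023 + 1 = 2047
M(12) = 2 * 2047 + 1 = 4095
M(13) = 2 * 4095 + 1 = 8191
M(14) = 2 * 8191 + 1 = 16383
M(15) = 2 * 16383 + 1 = 32767
M(16) = 2 * 32767 + 1 = 65535
M(17) = 2 * 65535 + 1 = 131071
M(18) = 2 * 131071 + 1 = 262143
M(19) = 2 * 262143 + 1 = 524287

524287


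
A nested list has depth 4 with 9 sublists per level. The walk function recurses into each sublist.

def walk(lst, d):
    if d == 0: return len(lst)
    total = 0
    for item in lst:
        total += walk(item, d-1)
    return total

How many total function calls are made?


At depth 0 (root): 1 call
At depth 1: each of 1 parents calls walk on 9 children = 9 calls
At depth 2: each of 9 parents calls walk on 9 children = 81 calls
At depth 3: each of 81 parents calls walk on 9 children = 729 calls
At depth 4: each of 729 parents calls walk on 9 children = 6561 calls
Total: 1 + 9 + 81 + 729 + 6561 = 7381

7381


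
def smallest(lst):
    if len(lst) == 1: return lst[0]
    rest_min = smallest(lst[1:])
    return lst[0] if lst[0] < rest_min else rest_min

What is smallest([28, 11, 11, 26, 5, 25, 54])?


smallest([28, 11, 11, 26, 5, 25, 54]): compare 28 with smallest([11, 11, 26, 5, 25, 54])
smallest([11, 11, 26, 5, 25, 54]): compare 11 with smallest([11, 26, 5, 25, 54])
smallest([11, 26, 5, 25, 54]): compare 11 with smallest([26, 5, 25, 54])
smallest([26, 5, 25, 54]): compare 26 with smallest([5, 25, 54])
smallest([5, 25, 54]): compare 5 with smallest([25, 54])
smallest([25, 54]): compare 25 with smallest([54])
smallest([54]) = 54  (base case)
Compare 25 with 54 -> 25
Compare 5 with 25 -> 5
Compare 26 with 5 -> 5
Compare 11 with 5 -> 5
Compare 11 with 5 -> 5
Compare 28 with 5 -> 5

5


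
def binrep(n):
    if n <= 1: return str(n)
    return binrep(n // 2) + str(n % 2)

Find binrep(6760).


binrep(6760) = binrep(3380) + '0'
binrep(3380) = binrep(1690) + '0'
binrep(1690) = binrep(845) + '0'
binrep(845) = binrep(422) + '1'
binrep(422) = binrep(211) + '0'
binrep(211) = binrep(105) + '1'
binrep(105) = binrep(52) + '1'
binrep(52) = binrep(26) + '0'
binrep(26) = binrep(13) + '0'
binrep(13) = binrep(6) + '1'
binrep(6) = binrep(3) + '0'
binrep(3) = binrep(1) + '1'
binrep(1) = '1'  (base case)
Concatenating: '1' + '1' + '0' + '1' + '0' + '0' + '1' + '1' + '0' + '1' + '0' + '0' + '0' = '1101001101000'

1101001101000


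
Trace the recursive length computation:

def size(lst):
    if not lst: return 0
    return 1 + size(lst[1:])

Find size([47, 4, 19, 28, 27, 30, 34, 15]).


size([47, 4, 19, 28, 27, 30, 34, 15]) = 1 + size([4, 19, 28, 27, 30, 34, 15])
size([4, 19, 28, 27, 30, 34, 15]) = 1 + size([19, 28, 27, 30, 34, 15])
size([19, 28, 27, 30, 34, 15]) = 1 + size([28, 27, 30, 34, 15])
size([28, 27, 30, 34, 15]) = 1 + size([27, 30, 34, 15])
size([27, 30, 34, 15]) = 1 + size([30, 34, 15])
size([30, 34, 15]) = 1 + size([34, 15])
size([34, 15]) = 1 + size([15])
size([15]) = 1 + size([])
size([]) = 0  (base case)
Unwinding: 1 + 1 + 1 + 1 + 1 + 1 + 1 + 1 + 0 = 8

8


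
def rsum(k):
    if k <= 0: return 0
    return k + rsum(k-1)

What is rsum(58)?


rsum(58)
= 58 + 57 + 56 + 55 + 54 + 53 + 52 + 51 + 50 + 49 + 48 + 47 + 46 + 45 + 44 + 43 + 42 + 41 + 40 + 39 + 38 + 37 + 36 + 35 + 34 + 33 + 32 + 31 + 30 + 29 + 28 + 27 + 26 + 25 + 24 + 23 + 22 + 21 + 20 + 19 + 18 + 17 + 16 + 15 + 14 + 13 + 12 + 11 + 10 + 9 + 8 + 7 + 6 + 5 + 4 + 3 + 2 + 1 + rsum(0)
= 58 + 57 + 56 + 55 + 54 + 53 + 52 + 51 + 50 + 49 + 48 + 47 + 46 + 45 + 44 + 43 + 42 + 41 + 40 + 39 + 38 + 37 + 36 + 35 + 34 + 33 + 32 + 31 + 30 + 29 + 28 + 27 + 26 + 25 + 24 + 23 + 22 + 21 + 20 + 19 + 18 + 17 + 16 + 15 + 14 + 13 + 12 + 11 + 10 + 9 + 8 + 7 + 6 + 5 + 4 + 3 + 2 + 1 + 0
= 1711

1711


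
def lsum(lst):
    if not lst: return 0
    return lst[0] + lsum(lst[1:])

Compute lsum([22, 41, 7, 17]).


lsum([22, 41, 7, 17]) = 22 + lsum([41, 7, 17])
lsum([41, 7, 17]) = 41 + lsum([7, 17])
lsum([7, 17]) = 7 + lsum([17])
lsum([17]) = 17 + lsum([])
lsum([]) = 0  (base case)
Total: 22 + 41 + 7 + 17 + 0 = 87

87


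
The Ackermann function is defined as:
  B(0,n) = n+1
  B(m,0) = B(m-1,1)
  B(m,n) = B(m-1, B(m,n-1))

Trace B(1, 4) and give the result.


B(1, 4) = B(0, B(1, 3))
  B(1, 3) = B(0, B(1, 2))
    B(1, 2) = B(0, B(1, 1))
      B(1, 1) = B(0, B(1, 0))
        B(1, 0) = B(0, 1)
          B(0, 1) = 2
        = B(0, 2)
        B(0, 2) = 3
      = B(0, 3)
      B(0, 3) = 4
    = B(0, 4)
    B(0, 4) = 5
  = B(0, 5)
  B(0, 5) = 6
Result: B(1, 4) = 6

6
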